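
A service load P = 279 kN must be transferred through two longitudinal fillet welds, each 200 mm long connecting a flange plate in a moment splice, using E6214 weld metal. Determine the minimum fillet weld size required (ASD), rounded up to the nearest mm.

E62XX → F_EXX = 620 MPa.
Total weld length L = 400 mm.
Required throat t_e = P × Ω / (0.6 F_EXX × L) = 279 × 2.0 / (0.6 × 620 × 400 × 10⁻³) = 3.75 mm.
Required leg w = t_e / 0.707 = 5.304 mm → use 6 mm.

w = 6 mm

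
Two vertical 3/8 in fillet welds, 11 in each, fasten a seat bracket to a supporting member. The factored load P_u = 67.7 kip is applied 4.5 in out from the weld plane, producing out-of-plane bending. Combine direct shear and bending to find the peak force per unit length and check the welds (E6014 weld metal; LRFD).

f_max ≈ 8.16 kip/in; NOT adequate

E60XX → F_EXX = 60 ksi.
L_w = 2 × 11 = 22 in; section modulus (unit throat) S = 2 × L²/6 = 40.33 in².
Direct shear f_v = P/L_w = 67.7/22 = 3.077 kip/in.
Moment M = P × e = 67.7 × 4.5 = 304.65 kip·in; bending f_b = M/S = 7.553 kip/in.
f_max = √(f_v² + f_b²) = √(3.077² + 7.553²) = 8.156 kip/in.
φr_n = 0.75 × 0.6 × 60 × (0.707 × 0.375) = 7.158 kip/in → NOT adequate.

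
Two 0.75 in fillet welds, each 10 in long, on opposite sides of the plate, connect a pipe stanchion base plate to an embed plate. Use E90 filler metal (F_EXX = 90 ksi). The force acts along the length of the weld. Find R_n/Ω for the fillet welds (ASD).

R_n/Ω ≈ 286 kips

Effective throat t_e = 0.707 × 0.75 = 0.5302 in.
Total length L = 20 in; A_we = 0.5302 × 20 = 10.61 in².
F_nw = 0.6 F_EXX = 0.6 × 90 = 54 ksi.
R_n = 54 × 10.61 = 572.7 kips; R_n/Ω = 572.7/2.0 = 286.3 kips.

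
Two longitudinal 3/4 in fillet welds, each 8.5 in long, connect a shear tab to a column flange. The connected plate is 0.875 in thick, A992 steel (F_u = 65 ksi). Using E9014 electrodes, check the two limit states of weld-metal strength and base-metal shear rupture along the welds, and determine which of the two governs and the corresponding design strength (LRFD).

φR_n ≈ 365 kips (weld metal governs)

E90XX → F_EXX = 90 ksi.
t_e = 0.707 × 0.75 = 0.5302 in; L = 17 in.
Weld metal: φR_n = 0.75 × 0.6 × 90 × 0.5302 × 17 = 365.1 kips.
Base metal (shear rupture): φR_n = 0.75 × 0.6 × 65 × 0.875 × 17 = 435.1 kips.
Governing: weld metal.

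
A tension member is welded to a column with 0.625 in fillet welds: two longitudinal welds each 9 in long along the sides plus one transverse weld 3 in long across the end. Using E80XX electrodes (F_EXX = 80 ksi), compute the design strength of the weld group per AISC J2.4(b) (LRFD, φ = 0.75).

φR_n ≈ 334 kip

t_e = 0.707 × 0.625 = 0.4419 in.
R_nwl = 0.6 × 80 × 0.4419 × 18 = 381.8 kip (longitudinal, 2 welds).
R_nwt = 0.6 × 80 × 0.4419 × 3 = 63.63 kip (transverse, base value).
(i) R_nwl + R_nwt = 445.4 kip; (ii) 0.85 R_nwl + 1.5 R_nwt = 420 kip.
R_n = max = 445.4 kip [governs: (i)]; φR_n = 334.1 kip.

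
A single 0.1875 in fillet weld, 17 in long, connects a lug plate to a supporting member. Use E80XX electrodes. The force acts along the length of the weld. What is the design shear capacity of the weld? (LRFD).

E80XX → F_EXX = 80 ksi.
Effective throat t_e = 0.707 × 0.1875 = 0.1326 in.
Total length L = 17 in; A_we = 0.1326 × 17 = 2.254 in².
F_nw = 0.6 F_EXX = 0.6 × 80 = 48 ksi.
φR_n = 0.75 × 48 × 2.254 = 81.13 kips.

φR_n ≈ 81.1 kips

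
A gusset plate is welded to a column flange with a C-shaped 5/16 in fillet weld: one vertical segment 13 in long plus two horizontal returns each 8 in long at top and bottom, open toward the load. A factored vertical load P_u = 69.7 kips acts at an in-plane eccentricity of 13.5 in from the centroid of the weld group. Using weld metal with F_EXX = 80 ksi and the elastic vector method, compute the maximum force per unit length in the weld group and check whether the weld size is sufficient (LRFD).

Total weld length L_w = 29 in. Treat welds as unit-width lines.
Centroid: x̄ = 2×8×4 / 29 = 2.207 in from the vertical weld.
Polar moment about centroid: J = I_x + I_y = [13³/12 + 2×8×6.5²] + [13×2.207² + 2(8³/12 + 8×1.793²)] = 1059 in³.
Direct shear f_v = P/L_w = 69.7 / 29 = 2.403 kip/in (vertical).
Torsion M = P·e = 69.7 × 13.5 = 940.95 kip·in.
Critical point at (x, y) = (5.793, 6.5) from centroid. f_tx = M·y/J = 5.774 kip/in; f_ty = M·x/J = 5.146 kip/in.
Resultant f_max = √[f_tx² + (f_v + f_ty)²] = √[5.774² + (2.403 + 5.146)²] = 9.505 kip/in.
Capacity per unit length: φr_n = 0.75 × 0.6 × 80 × (0.707 × 0.3125) = 7.954 kip/in.
9.505 > 7.954 → NOT adequate.

f_max ≈ 9.51 kip/in; NOT adequate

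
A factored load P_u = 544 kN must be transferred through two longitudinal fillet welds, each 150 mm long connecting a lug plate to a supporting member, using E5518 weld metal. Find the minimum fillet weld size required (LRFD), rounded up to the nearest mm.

w = 11 mm

E55XX → F_EXX = 550 MPa.
Total weld length L = 300 mm.
Required throat t_e = P_u / (φ × 0.6 F_EXX × L) = 544 / (0.75 × 0.6 × 550 × 300 × 10⁻³) = 7.327 mm.
Required leg w = t_e / 0.707 = 10.36 mm → use 11 mm.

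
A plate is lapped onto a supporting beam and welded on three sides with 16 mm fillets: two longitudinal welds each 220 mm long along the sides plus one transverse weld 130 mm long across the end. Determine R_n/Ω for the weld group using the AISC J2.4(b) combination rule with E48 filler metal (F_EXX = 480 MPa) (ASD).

R_n/Ω ≈ 928 kN

t_e = 0.707 × 16 = 11.31 mm.
R_nwl = 0.6 × 480 × 11.31 × 440 × 10⁻³ = 1433 kN (longitudinal, 2 welds).
R_nwt = 0.6 × 480 × 11.31 × 130 × 10⁻³ = 423.5 kN (transverse, base value).
(i) R_nwl + R_nwt = 1857 kN; (ii) 0.85 R_nwl + 1.5 R_nwt = 1854 kN.
R_n = max = 1857 kN [governs: (i)]; R_n/Ω = 928.5 kN.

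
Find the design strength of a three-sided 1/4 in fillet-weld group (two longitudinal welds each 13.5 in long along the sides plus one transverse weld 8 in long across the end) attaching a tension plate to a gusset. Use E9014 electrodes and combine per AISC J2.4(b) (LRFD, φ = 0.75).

φR_n ≈ 251 kips

E90XX → F_EXX = 90 ksi.
t_e = 0.707 × 0.25 = 0.1767 in.
R_nwl = 0.6 × 90 × 0.1767 × 27 = 257.7 kips (longitudinal, 2 welds).
R_nwt = 0.6 × 90 × 0.1767 × 8 = 76.36 kips (transverse, base value).
(i) R_nwl + R_nwt = 334.1 kips; (ii) 0.85 R_nwl + 1.5 R_nwt = 333.6 kips.
R_n = max = 334.1 kips [governs: (i)]; φR_n = 250.5 kips.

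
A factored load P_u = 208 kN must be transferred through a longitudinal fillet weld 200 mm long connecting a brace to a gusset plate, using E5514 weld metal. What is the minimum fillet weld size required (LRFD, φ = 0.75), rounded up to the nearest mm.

E55XX → F_EXX = 550 MPa.
Total weld length L = 200 mm.
Required throat t_e = P_u / (φ × 0.6 F_EXX × L) = 208 / (0.75 × 0.6 × 550 × 200 × 10⁻³) = 4.202 mm.
Required leg w = t_e / 0.707 = 5.943 mm → use 6 mm.

w = 6 mm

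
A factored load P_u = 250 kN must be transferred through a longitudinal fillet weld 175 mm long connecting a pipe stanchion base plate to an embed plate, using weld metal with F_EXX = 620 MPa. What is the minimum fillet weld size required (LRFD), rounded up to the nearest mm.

w = 8 mm

Total weld length L = 175 mm.
Required throat t_e = P_u / (φ × 0.6 F_EXX × L) = 250 / (0.75 × 0.6 × 620 × 175 × 10⁻³) = 5.12 mm.
Required leg w = t_e / 0.707 = 7.242 mm → use 8 mm.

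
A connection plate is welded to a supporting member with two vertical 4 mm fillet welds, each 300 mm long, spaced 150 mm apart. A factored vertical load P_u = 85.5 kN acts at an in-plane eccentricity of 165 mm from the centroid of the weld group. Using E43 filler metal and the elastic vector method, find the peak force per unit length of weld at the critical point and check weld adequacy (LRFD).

f_max ≈ 386 N/mm; adequate

E43XX → F_EXX = 430 MPa.
Total weld length L_w = 600 mm. Treat welds as unit-width lines.
Polar moment about centroid: J = 2[d³/12 + d(b/2)²] = 2[300³/12 + 300×75²] = 7875000 mm³.
Direct shear f_v = P/L_w = 85.5×10³ / 600 = 142.5 N/mm (vertical).
Torsion M = P·e = 85.5×10³ × 165 = 14108000 N·mm.
Critical point at (x, y) = (75, 150) from centroid. f_tx = M·y/J = 268.7 N/mm; f_ty = M·x/J = 134.4 N/mm.
Resultant f_max = √[f_tx² + (f_v + f_ty)²] = √[268.7² + (142.5 + 134.4)²] = 385.8 N/mm.
Capacity per unit length: φr_n = 0.75 × 0.6 × 430 × (0.707 × 4) = 547.2 N/mm.
385.8 ≤ 547.2 → adequate.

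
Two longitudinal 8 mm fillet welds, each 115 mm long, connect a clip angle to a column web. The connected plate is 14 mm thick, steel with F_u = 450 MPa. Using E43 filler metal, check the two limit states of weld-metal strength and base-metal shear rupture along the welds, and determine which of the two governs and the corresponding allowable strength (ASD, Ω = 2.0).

E43XX → F_EXX = 430 MPa.
t_e = 0.707 × 8 = 5.656 mm; L = 230 mm.
Weld metal: R_n/Ω = (1/2.0) × 0.6 × 430 × 5.656 × 230 × 10⁻³ = 167.8 kN.
Base metal (shear rupture): R_n/Ω = (1/2.0) × 0.6 × 450 × 14 × 230 × 10⁻³ = 434.7 kN.
Governing: weld metal.

R_n/Ω ≈ 168 kN (weld metal governs)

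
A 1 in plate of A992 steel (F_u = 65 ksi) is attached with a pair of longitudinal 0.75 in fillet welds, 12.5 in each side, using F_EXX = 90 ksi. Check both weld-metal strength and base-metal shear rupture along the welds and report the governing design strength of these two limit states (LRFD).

φR_n ≈ 537 kip (weld metal governs)

t_e = 0.707 × 0.75 = 0.5302 in; L = 25 in.
Weld metal: φR_n = 0.75 × 0.6 × 90 × 0.5302 × 25 = 536.9 kip.
Base metal (shear rupture): φR_n = 0.75 × 0.6 × 65 × 1 × 25 = 731.2 kip.
Governing: weld metal.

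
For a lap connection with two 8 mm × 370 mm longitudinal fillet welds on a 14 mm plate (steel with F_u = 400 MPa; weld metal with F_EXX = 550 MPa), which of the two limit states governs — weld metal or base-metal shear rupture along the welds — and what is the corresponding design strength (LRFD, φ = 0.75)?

t_e = 0.707 × 8 = 5.656 mm; L = 740 mm.
Weld metal: φR_n = 0.75 × 0.6 × 550 × 5.656 × 740 × 10⁻³ = 1036 kN.
Base metal (shear rupture): φR_n = 0.75 × 0.6 × 400 × 14 × 740 × 10⁻³ = 1865 kN.
Governing: weld metal.

φR_n ≈ 1040 kN (weld metal governs)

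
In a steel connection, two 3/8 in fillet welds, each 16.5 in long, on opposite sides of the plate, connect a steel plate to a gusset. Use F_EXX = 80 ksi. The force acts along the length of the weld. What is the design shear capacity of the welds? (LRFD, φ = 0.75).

φR_n ≈ 315 kips

Effective throat t_e = 0.707 × 0.375 = 0.2651 in.
Total length L = 33 in; A_we = 0.2651 × 33 = 8.749 in².
F_nw = 0.6 F_EXX = 0.6 × 80 = 48 ksi.
φR_n = 0.75 × 48 × 8.749 = 315 kips.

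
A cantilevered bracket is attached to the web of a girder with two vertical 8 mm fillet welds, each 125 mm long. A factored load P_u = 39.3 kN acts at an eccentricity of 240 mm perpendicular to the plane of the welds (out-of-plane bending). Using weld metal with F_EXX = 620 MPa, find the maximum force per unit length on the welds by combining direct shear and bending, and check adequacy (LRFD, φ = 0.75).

L_w = 2 × 125 = 250 mm; section modulus (unit throat) S = 2 × L²/6 = 5208 mm².
Direct shear f_v = P/L_w = 39.3×10³/250 = 157.2 N/mm.
Moment M = P × e = 39.3×10³ × 240 = 9432000 N·mm; bending f_b = M/S = 1811 N/mm.
f_max = √(f_v² + f_b²) = √(157.2² + 1811²) = 1818 N/mm.
φr_n = 0.75 × 0.6 × 620 × (0.707 × 8) = 1578 N/mm → NOT adequate.

f_max ≈ 1820 N/mm; NOT adequate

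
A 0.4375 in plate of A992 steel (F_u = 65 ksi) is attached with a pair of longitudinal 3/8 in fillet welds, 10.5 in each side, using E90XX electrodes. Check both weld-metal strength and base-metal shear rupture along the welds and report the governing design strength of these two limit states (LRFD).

φR_n ≈ 225 kip (weld metal governs)

E90XX → F_EXX = 90 ksi.
t_e = 0.707 × 0.375 = 0.2651 in; L = 21 in.
Weld metal: φR_n = 0.75 × 0.6 × 90 × 0.2651 × 21 = 225.5 kip.
Base metal (shear rupture): φR_n = 0.75 × 0.6 × 65 × 0.4375 × 21 = 268.7 kip.
Governing: weld metal.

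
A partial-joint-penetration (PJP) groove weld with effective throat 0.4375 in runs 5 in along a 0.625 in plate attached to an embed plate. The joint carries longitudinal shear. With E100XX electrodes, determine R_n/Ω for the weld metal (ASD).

R_n/Ω ≈ 65.6 kip

E100XX → F_EXX = 100 ksi.
Effective throat (given) t_e = 0.4375 in.
A_we = 0.4375 × 5 = 2.188 in².
F_nw = 0.6 F_EXX = 60 ksi.
R_n/Ω = (60 × 2.188) / 2.0 = 65.62 kip.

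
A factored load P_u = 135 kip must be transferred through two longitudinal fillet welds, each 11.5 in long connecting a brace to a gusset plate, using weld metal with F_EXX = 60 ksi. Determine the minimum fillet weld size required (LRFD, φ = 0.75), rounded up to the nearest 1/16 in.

w = 5/16 in

Total weld length L = 23 in.
Required throat t_e = P_u / (φ × 0.6 F_EXX × L) = 135 / (0.75 × 0.6 × 60 × 23) = 0.2174 in.
Required leg w = t_e / 0.707 = 0.3075 in → use 5/16 in.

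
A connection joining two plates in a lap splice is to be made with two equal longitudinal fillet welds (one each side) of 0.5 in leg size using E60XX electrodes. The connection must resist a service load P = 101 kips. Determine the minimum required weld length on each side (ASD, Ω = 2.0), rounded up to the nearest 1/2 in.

E60XX → F_EXX = 60 ksi.
Throat t_e = 0.707 × 0.5 = 0.3535 in.
r_n/Ω = (0.6 × 60 × 0.3535) / 2.0 = 6.363 kip/in.
L_req = P / (r_n/Ω) = 101 / 6.363 = 15.87 in total.
Per side: 15.87 / 2 = 7.937 in.
Round up → use L = 8 in on each side.

L = 8 in on each side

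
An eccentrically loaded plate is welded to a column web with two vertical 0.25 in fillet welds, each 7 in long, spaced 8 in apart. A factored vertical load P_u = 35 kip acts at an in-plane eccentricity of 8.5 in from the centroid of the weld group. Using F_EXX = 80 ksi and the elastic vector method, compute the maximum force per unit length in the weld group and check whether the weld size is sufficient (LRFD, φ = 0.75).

Total weld length L_w = 14 in. Treat welds as unit-width lines.
Polar moment about centroid: J = 2[d³/12 + d(b/2)²] = 2[7³/12 + 7×4²] = 281.2 in³.
Direct shear f_v = P/L_w = 35 / 14 = 2.5 kip/in (vertical).
Torsion M = P·e = 35 × 8.5 = 297.5 kip·in.
Critical point at (x, y) = (4, 3.5) from centroid. f_tx = M·y/J = 3.703 kip/in; f_ty = M·x/J = 4.232 kip/in.
Resultant f_max = √[f_tx² + (f_v + f_ty)²] = √[3.703² + (2.5 + 4.232)²] = 7.684 kip/in.
Capacity per unit length: φr_n = 0.75 × 0.6 × 80 × (0.707 × 0.25) = 6.363 kip/in.
7.684 > 6.363 → NOT adequate.

f_max ≈ 7.68 kip/in; NOT adequate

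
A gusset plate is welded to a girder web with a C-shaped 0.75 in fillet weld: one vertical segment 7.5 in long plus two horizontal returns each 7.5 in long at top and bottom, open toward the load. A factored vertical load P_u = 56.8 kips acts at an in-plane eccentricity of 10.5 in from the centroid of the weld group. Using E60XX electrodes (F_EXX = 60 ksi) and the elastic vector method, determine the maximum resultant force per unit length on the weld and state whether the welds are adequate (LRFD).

Total weld length L_w = 22.5 in. Treat welds as unit-width lines.
Centroid: x̄ = 2×7.5×3.75 / 22.5 = 2.5 in from the vertical weld.
Polar moment about centroid: J = I_x + I_y = [7.5³/12 + 2×7.5×3.75²] + [7.5×2.5² + 2(7.5³/12 + 7.5×1.25²)] = 386.7 in³.
Direct shear f_v = P/L_w = 56.8 / 22.5 = 2.524 kip/in (vertical).
Torsion M = P·e = 56.8 × 10.5 = 596.4 kip·in.
Critical point at (x, y) = (5, 3.75) from centroid. f_tx = M·y/J = 5.783 kip/in; f_ty = M·x/J = 7.711 kip/in.
Resultant f_max = √[f_tx² + (f_v + f_ty)²] = √[5.783² + (2.524 + 7.711)²] = 11.76 kip/in.
Capacity per unit length: φr_n = 0.75 × 0.6 × 60 × (0.707 × 0.75) = 14.32 kip/in.
11.76 ≤ 14.32 → adequate.

f_max ≈ 11.8 kip/in; adequate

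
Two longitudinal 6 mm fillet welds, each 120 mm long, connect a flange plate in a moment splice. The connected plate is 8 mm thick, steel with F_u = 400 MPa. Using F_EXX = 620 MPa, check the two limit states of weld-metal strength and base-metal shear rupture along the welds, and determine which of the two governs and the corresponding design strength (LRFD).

t_e = 0.707 × 6 = 4.242 mm; L = 240 mm.
Weld metal: φR_n = 0.75 × 0.6 × 620 × 4.242 × 240 × 10⁻³ = 284 kN.
Base metal (shear rupture): φR_n = 0.75 × 0.6 × 400 × 8 × 240 × 10⁻³ = 345.6 kN.
Governing: weld metal.

φR_n ≈ 284 kN (weld metal governs)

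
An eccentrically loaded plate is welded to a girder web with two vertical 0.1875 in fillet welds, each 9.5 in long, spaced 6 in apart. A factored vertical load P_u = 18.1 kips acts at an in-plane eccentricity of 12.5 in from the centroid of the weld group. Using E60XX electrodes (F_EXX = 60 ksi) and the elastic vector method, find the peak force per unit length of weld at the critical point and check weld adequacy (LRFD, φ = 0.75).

Total weld length L_w = 19 in. Treat welds as unit-width lines.
Polar moment about centroid: J = 2[d³/12 + d(b/2)²] = 2[9.5³/12 + 9.5×3²] = 313.9 in³.
Direct shear f_v = P/L_w = 18.1 / 19 = 0.9526 kip/in (vertical).
Torsion M = P·e = 18.1 × 12.5 = 226.25 kip·in.
Critical point at (x, y) = (3, 4.75) from centroid. f_tx = M·y/J = 3.424 kip/in; f_ty = M·x/J = 2.162 kip/in.
Resultant f_max = √[f_tx² + (f_v + f_ty)²] = √[3.424² + (0.9526 + 2.162)²] = 4.629 kip/in.
Capacity per unit length: φr_n = 0.75 × 0.6 × 60 × (0.707 × 0.1875) = 3.579 kip/in.
4.629 > 3.579 → NOT adequate.

f_max ≈ 4.63 kip/in; NOT adequate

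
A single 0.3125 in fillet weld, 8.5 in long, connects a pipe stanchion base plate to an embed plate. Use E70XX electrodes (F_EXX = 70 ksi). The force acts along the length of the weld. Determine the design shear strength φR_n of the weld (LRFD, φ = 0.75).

Effective throat t_e = 0.707 × 0.3125 = 0.2209 in.
Total length L = 8.5 in; A_we = 0.2209 × 8.5 = 1.878 in².
F_nw = 0.6 F_EXX = 0.6 × 70 = 42 ksi.
φR_n = 0.75 × 42 × 1.878 = 59.16 kip.

φR_n ≈ 59.2 kip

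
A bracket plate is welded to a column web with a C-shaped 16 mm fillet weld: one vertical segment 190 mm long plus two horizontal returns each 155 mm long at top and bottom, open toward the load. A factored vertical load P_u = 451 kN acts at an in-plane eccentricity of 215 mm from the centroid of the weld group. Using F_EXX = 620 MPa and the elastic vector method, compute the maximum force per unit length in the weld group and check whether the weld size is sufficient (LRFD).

f_max ≈ 3680 N/mm; NOT adequate

Total weld length L_w = 500 mm. Treat welds as unit-width lines.
Centroid: x̄ = 2×155×77.5 / 500 = 48.05 mm from the vertical weld.
Polar moment about centroid: J = I_x + I_y = [190³/12 + 2×155×95²] + [190×48.05² + 2(155³/12 + 155×29.45²)] = 4698000 mm³.
Direct shear f_v = P/L_w = 451×10³ / 500 = 902 N/mm (vertical).
Torsion M = P·e = 451×10³ × 215 = 96965000 N·mm.
Critical point at (x, y) = (107, 95) from centroid. f_tx = M·y/J = 1961 N/mm; f_ty = M·x/J = 2208 N/mm.
Resultant f_max = √[f_tx² + (f_v + f_ty)²] = √[1961² + (902 + 2208)²] = 3676 N/mm.
Capacity per unit length: φr_n = 0.75 × 0.6 × 620 × (0.707 × 16) = 3156 N/mm.
3676 > 3156 → NOT adequate.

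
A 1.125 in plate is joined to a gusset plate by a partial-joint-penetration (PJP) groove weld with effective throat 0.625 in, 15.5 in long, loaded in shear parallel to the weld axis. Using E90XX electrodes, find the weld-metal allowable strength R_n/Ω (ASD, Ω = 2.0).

R_n/Ω ≈ 262 kip

E90XX → F_EXX = 90 ksi.
Effective throat (given) t_e = 0.625 in.
A_we = 0.625 × 15.5 = 9.688 in².
F_nw = 0.6 F_EXX = 54 ksi.
R_n/Ω = (54 × 9.688) / 2.0 = 261.6 kip.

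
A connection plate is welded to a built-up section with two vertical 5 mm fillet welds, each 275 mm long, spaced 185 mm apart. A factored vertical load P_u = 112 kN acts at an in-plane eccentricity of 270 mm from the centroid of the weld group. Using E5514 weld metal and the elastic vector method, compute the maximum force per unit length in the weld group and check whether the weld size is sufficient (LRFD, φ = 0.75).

E55XX → F_EXX = 550 MPa.
Total weld length L_w = 550 mm. Treat welds as unit-width lines.
Polar moment about centroid: J = 2[d³/12 + d(b/2)²] = 2[275³/12 + 275×92.5²] = 8172000 mm³.
Direct shear f_v = P/L_w = 112×10³ / 550 = 203.6 N/mm (vertical).
Torsion M = P·e = 112×10³ × 270 = 30240000 N·mm.
Critical point at (x, y) = (92.5, 137.5) from centroid. f_tx = M·y/J = 508.8 N/mm; f_ty = M·x/J = 342.3 N/mm.
Resultant f_max = √[f_tx² + (f_v + f_ty)²] = √[508.8² + (203.6 + 342.3)²] = 746.3 N/mm.
Capacity per unit length: φr_n = 0.75 × 0.6 × 550 × (0.707 × 5) = 874.9 N/mm.
746.3 ≤ 874.9 → adequate.

f_max ≈ 746 N/mm; adequate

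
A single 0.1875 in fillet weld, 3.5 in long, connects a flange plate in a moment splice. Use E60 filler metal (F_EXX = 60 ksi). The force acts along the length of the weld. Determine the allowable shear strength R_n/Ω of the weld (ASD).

Effective throat t_e = 0.707 × 0.1875 = 0.1326 in.
Total length L = 3.5 in; A_we = 0.1326 × 3.5 = 0.464 in².
F_nw = 0.6 F_EXX = 0.6 × 60 = 36 ksi.
R_n = 36 × 0.464 = 16.7 kips; R_n/Ω = 16.7/2.0 = 8.351 kips.

R_n/Ω ≈ 8.35 kips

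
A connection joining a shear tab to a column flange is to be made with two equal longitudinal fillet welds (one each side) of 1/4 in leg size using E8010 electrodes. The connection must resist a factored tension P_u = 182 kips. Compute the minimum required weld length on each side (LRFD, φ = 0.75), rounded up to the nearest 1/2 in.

L = 14.5 in on each side

E80XX → F_EXX = 80 ksi.
Throat t_e = 0.707 × 0.25 = 0.1767 in.
φr_n = 0.75 × 0.6 × 80 × 0.1767 = 6.363 kips/in.
L_req = P_u / φr_n = 182 / 6.363 = 28.6 in total.
Per side: 28.6 / 2 = 14.3 in.
Round up → use L = 14.5 in on each side.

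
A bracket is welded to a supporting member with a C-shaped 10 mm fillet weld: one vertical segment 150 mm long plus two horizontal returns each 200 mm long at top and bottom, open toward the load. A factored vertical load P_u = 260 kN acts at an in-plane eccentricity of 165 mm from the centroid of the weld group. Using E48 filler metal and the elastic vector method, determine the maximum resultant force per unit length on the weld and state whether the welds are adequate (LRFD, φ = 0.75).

E48XX → F_EXX = 480 MPa.
Total weld length L_w = 550 mm. Treat welds as unit-width lines.
Centroid: x̄ = 2×200×100 / 550 = 72.73 mm from the vertical weld.
Polar moment about centroid: J = I_x + I_y = [150³/12 + 2×200×75²] + [150×72.73² + 2(200³/12 + 200×27.27²)] = 4955000 mm³.
Direct shear f_v = P/L_w = 260×10³ / 550 = 472.7 N/mm (vertical).
Torsion M = P·e = 260×10³ × 165 = 42900000 N·mm.
Critical point at (x, y) = (127.3, 75) from centroid. f_tx = M·y/J = 649.3 N/mm; f_ty = M·x/J = 1102 N/mm.
Resultant f_max = √[f_tx² + (f_v + f_ty)²] = √[649.3² + (472.7 + 1102)²] = 1703 N/mm.
Capacity per unit length: φr_n = 0.75 × 0.6 × 480 × (0.707 × 10) = 1527 N/mm.
1703 > 1527 → NOT adequate.

f_max ≈ 1700 N/mm; NOT adequate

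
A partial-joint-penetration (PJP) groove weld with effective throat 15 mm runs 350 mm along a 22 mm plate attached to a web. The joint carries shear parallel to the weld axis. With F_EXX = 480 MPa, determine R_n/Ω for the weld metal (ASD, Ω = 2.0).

R_n/Ω ≈ 756 kN

Effective throat (given) t_e = 15 mm.
A_we = 15 × 350 = 5250 mm².
F_nw = 0.6 F_EXX = 288 MPa.
R_n/Ω = (288 × 5250) / 2.0 × 10⁻³ = 756 kN.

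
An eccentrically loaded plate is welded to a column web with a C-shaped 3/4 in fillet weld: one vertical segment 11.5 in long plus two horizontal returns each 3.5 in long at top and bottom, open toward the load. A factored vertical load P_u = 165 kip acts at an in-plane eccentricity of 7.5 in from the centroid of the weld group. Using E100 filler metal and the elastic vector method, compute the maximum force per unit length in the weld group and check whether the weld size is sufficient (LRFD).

E100XX → F_EXX = 100 ksi.
Total weld length L_w = 18.5 in. Treat welds as unit-width lines.
Centroid: x̄ = 2×3.5×1.75 / 18.5 = 0.6622 in from the vertical weld.
Polar moment about centroid: J = I_x + I_y = [11.5³/12 + 2×3.5×5.75²] + [11.5×0.6622² + 2(3.5³/12 + 3.5×1.088²)] = 378.6 in³.
Direct shear f_v = P/L_w = 165 / 18.5 = 8.919 kip/in (vertical).
Torsion M = P·e = 165 × 7.5 = 1237.5 kip·in.
Critical point at (x, y) = (2.838, 5.75) from centroid. f_tx = M·y/J = 18.79 kip/in; f_ty = M·x/J = 9.275 kip/in.
Resultant f_max = √[f_tx² + (f_v + f_ty)²] = √[18.79² + (8.919 + 9.275)²] = 26.16 kip/in.
Capacity per unit length: φr_n = 0.75 × 0.6 × 100 × (0.707 × 0.75) = 23.86 kip/in.
26.16 > 23.86 → NOT adequate.

f_max ≈ 26.2 kip/in; NOT adequate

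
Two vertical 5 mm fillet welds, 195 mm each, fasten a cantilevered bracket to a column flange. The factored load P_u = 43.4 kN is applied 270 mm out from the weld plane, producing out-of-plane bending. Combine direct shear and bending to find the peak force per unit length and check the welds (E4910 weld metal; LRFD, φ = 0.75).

E49XX → F_EXX = 490 MPa.
L_w = 2 × 195 = 390 mm; section modulus (unit throat) S = 2 × L²/6 = 12680 mm².
Direct shear f_v = P/L_w = 43.4×10³/390 = 111.3 N/mm.
Moment M = P × e = 43.4×10³ × 270 = 11718000 N·mm; bending f_b = M/S = 924.5 N/mm.
f_max = √(f_v² + f_b²) = √(111.3² + 924.5²) = 931.2 N/mm.
φr_n = 0.75 × 0.6 × 490 × (0.707 × 5) = 779.5 N/mm → NOT adequate.

f_max ≈ 931 N/mm; NOT adequate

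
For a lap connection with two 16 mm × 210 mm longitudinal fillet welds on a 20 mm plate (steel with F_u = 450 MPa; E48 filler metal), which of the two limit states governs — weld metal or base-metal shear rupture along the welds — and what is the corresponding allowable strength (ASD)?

E48XX → F_EXX = 480 MPa.
t_e = 0.707 × 16 = 11.31 mm; L = 420 mm.
Weld metal: R_n/Ω = (1/2.0) × 0.6 × 480 × 11.31 × 420 × 10⁻³ = 684.1 kN.
Base metal (shear rupture): R_n/Ω = (1/2.0) × 0.6 × 450 × 20 × 420 × 10⁻³ = 1134 kN.
Governing: weld metal.

R_n/Ω ≈ 684 kN (weld metal governs)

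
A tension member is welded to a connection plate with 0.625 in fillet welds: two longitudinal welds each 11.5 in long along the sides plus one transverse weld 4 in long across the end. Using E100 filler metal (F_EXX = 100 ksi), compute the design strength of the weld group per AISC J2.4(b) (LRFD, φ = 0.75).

t_e = 0.707 × 0.625 = 0.4419 in.
R_nwl = 0.6 × 100 × 0.4419 × 23 = 609.8 kips (longitudinal, 2 welds).
R_nwt = 0.6 × 100 × 0.4419 × 4 = 106 kips (transverse, base value).
(i) R_nwl + R_nwt = 715.8 kips; (ii) 0.85 R_nwl + 1.5 R_nwt = 677.4 kips.
R_n = max = 715.8 kips [governs: (i)]; φR_n = 536.9 kips.

φR_n ≈ 537 kips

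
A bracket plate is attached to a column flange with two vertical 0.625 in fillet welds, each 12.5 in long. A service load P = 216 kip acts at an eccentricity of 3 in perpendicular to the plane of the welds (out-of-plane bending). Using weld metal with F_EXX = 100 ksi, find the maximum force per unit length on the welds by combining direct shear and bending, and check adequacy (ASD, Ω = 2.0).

L_w = 2 × 12.5 = 25 in; section modulus (unit throat) S = 2 × L²/6 = 52.08 in².
Direct shear f_v = P/L_w = 216/25 = 8.64 kip/in.
Moment M = P × e = 216 × 3 = 648 kip·in; bending f_b = M/S = 12.44 kip/in.
f_max = √(f_v² + f_b²) = √(8.64² + 12.44²) = 15.15 kip/in.
r_n/Ω = (1/2.0) × 0.6 × 100 × (0.707 × 0.625) = 13.26 kip/in → NOT adequate.

f_max ≈ 15.1 kip/in; NOT adequate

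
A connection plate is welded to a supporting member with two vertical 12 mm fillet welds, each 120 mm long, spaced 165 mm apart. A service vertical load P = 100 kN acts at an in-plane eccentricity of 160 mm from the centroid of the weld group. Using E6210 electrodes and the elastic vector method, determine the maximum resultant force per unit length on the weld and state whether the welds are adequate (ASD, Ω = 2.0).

f_max ≈ 1210 N/mm; adequate

E62XX → F_EXX = 620 MPa.
Total weld length L_w = 240 mm. Treat welds as unit-width lines.
Polar moment about centroid: J = 2[d³/12 + d(b/2)²] = 2[120³/12 + 120×82.5²] = 1922000 mm³.
Direct shear f_v = P/L_w = 100×10³ / 240 = 416.7 N/mm (vertical).
Torsion M = P·e = 100×10³ × 160 = 16000000 N·mm.
Critical point at (x, y) = (82.5, 60) from centroid. f_tx = M·y/J = 499.6 N/mm; f_ty = M·x/J = 687 N/mm.
Resultant f_max = √[f_tx² + (f_v + f_ty)²] = √[499.6² + (416.7 + 687)²] = 1211 N/mm.
Capacity per unit length: r_n/Ω = (1/2.0) × 0.6 × 620 × (0.707 × 12) = 1578 N/mm.
1211 ≤ 1578 → adequate.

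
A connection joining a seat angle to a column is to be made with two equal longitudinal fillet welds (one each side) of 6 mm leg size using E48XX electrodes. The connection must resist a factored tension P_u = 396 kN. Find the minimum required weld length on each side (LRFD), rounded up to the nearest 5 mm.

L = 220 mm on each side

E48XX → F_EXX = 480 MPa.
Throat t_e = 0.707 × 6 = 4.242 mm.
φr_n = 0.75 × 0.6 × 480 × 4.242 × 10⁻³ = 0.9163 kN/mm.
L_req = P_u / φr_n = 396 / 0.9163 = 432.2 mm total.
Per side: 432.2 / 2 = 216.1 mm.
Round up → use L = 220 mm on each side.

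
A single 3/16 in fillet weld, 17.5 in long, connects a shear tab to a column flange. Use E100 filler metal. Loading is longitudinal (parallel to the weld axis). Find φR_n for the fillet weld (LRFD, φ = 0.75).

E100XX → F_EXX = 100 ksi.
Effective throat t_e = 0.707 × 0.1875 = 0.1326 in.
Total length L = 17.5 in; A_we = 0.1326 × 17.5 = 2.32 in².
F_nw = 0.6 F_EXX = 0.6 × 100 = 60 ksi.
φR_n = 0.75 × 60 × 2.32 = 104.4 kip.

φR_n ≈ 104 kip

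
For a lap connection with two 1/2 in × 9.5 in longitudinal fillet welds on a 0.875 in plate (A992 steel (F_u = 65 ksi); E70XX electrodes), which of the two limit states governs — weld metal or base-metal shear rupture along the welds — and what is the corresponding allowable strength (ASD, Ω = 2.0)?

E70XX → F_EXX = 70 ksi.
t_e = 0.707 × 0.5 = 0.3535 in; L = 19 in.
Weld metal: R_n/Ω = (1/2.0) × 0.6 × 70 × 0.3535 × 19 = 141 kips.
Base metal (shear rupture): R_n/Ω = (1/2.0) × 0.6 × 65 × 0.875 × 19 = 324.2 kips.
Governing: weld metal.

R_n/Ω ≈ 141 kips (weld metal governs)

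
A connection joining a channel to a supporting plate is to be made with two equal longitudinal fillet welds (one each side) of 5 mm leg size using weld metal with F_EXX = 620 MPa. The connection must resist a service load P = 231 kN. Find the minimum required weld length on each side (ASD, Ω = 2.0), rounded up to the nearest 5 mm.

L = 180 mm on each side

Throat t_e = 0.707 × 5 = 3.535 mm.
r_n/Ω = (0.6 × 620 × 3.535) / 2.0 = 657.5 N/mm = 0.6575 kN/mm.
L_req = P / (r_n/Ω) = 231 / 0.6575 = 351.3 mm total.
Per side: 351.3 / 2 = 175.7 mm.
Round up → use L = 180 mm on each side.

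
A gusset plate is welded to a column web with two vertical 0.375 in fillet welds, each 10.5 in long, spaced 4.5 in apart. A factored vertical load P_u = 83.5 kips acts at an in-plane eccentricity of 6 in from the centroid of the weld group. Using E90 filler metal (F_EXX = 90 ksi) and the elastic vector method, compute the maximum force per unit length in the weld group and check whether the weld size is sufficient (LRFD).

f_max ≈ 11.7 kip/in; NOT adequate

Total weld length L_w = 21 in. Treat welds as unit-width lines.
Polar moment about centroid: J = 2[d³/12 + d(b/2)²] = 2[10.5³/12 + 10.5×2.25²] = 299.2 in³.
Direct shear f_v = P/L_w = 83.5 / 21 = 3.976 kip/in (vertical).
Torsion M = P·e = 83.5 × 6 = 501 kip·in.
Critical point at (x, y) = (2.25, 5.25) from centroid. f_tx = M·y/J = 8.789 kip/in; f_ty = M·x/J = 3.767 kip/in.
Resultant f_max = √[f_tx² + (f_v + f_ty)²] = √[8.789² + (3.976 + 3.767)²] = 11.71 kip/in.
Capacity per unit length: φr_n = 0.75 × 0.6 × 90 × (0.707 × 0.375) = 10.74 kip/in.
11.71 > 10.74 → NOT adequate.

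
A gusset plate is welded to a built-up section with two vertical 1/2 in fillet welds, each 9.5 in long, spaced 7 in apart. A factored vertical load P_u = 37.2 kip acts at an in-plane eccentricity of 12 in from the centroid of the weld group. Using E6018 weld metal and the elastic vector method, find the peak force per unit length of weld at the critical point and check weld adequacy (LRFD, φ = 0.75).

f_max ≈ 8.32 kip/in; adequate

E60XX → F_EXX = 60 ksi.
Total weld length L_w = 19 in. Treat welds as unit-width lines.
Polar moment about centroid: J = 2[d³/12 + d(b/2)²] = 2[9.5³/12 + 9.5×3.5²] = 375.6 in³.
Direct shear f_v = P/L_w = 37.2 / 19 = 1.958 kip/in (vertical).
Torsion M = P·e = 37.2 × 12 = 446.4 kip·in.
Critical point at (x, y) = (3.5, 4.75) from centroid. f_tx = M·y/J = 5.645 kip/in; f_ty = M·x/J = 4.159 kip/in.
Resultant f_max = √[f_tx² + (f_v + f_ty)²] = √[5.645² + (1.958 + 4.159)²] = 8.324 kip/in.
Capacity per unit length: φr_n = 0.75 × 0.6 × 60 × (0.707 × 0.5) = 9.544 kip/in.
8.324 ≤ 9.544 → adequate.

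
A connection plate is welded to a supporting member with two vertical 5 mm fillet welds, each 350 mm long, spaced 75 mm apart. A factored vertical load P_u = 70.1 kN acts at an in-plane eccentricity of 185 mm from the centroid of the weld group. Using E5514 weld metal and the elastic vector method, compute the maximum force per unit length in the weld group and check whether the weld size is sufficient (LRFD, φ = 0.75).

E55XX → F_EXX = 550 MPa.
Total weld length L_w = 700 mm. Treat welds as unit-width lines.
Polar moment about centroid: J = 2[d³/12 + d(b/2)²] = 2[350³/12 + 350×37.5²] = 8130000 mm³.
Direct shear f_v = P/L_w = 70.1×10³ / 700 = 100.1 N/mm (vertical).
Torsion M = P·e = 70.1×10³ × 185 = 12968000 N·mm.
Critical point at (x, y) = (37.5, 175) from centroid. f_tx = M·y/J = 279.1 N/mm; f_ty = M·x/J = 59.82 N/mm.
Resultant f_max = √[f_tx² + (f_v + f_ty)²] = √[279.1² + (100.1 + 59.82)²] = 321.7 N/mm.
Capacity per unit length: φr_n = 0.75 × 0.6 × 550 × (0.707 × 5) = 874.9 N/mm.
321.7 ≤ 874.9 → adequate.

f_max ≈ 322 N/mm; adequate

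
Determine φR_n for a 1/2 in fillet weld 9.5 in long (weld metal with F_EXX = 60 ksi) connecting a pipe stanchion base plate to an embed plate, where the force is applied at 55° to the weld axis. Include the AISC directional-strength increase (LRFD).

φR_n ≈ 124 kips

t_e = 0.707 × 0.5 = 0.3535 in; A_we = 0.3535 × 9.5 = 3.358 in².
Directional factor: 1.0 + 0.5 sin^1.5(55°) = 1.371.
F_nw = 0.6 × 60 × 1.371 = 49.35 ksi.
φR_n = 0.75 × 49.35 × 3.358 = 124.3 kips.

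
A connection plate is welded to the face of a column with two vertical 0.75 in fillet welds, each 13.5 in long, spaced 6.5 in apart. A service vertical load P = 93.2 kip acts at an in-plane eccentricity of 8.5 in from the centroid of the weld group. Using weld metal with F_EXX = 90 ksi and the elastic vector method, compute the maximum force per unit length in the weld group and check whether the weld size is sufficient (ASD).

Total weld length L_w = 27 in. Treat welds as unit-width lines.
Polar moment about centroid: J = 2[d³/12 + d(b/2)²] = 2[13.5³/12 + 13.5×3.25²] = 695.2 in³.
Direct shear f_v = P/L_w = 93.2 / 27 = 3.452 kip/in (vertical).
Torsion M = P·e = 93.2 × 8.5 = 792.2 kip·in.
Critical point at (x, y) = (3.25, 6.75) from centroid. f_tx = M·y/J = 7.691 kip/in; f_ty = M·x/J = 3.703 kip/in.
Resultant f_max = √[f_tx² + (f_v + f_ty)²] = √[7.691² + (3.452 + 3.703)²] = 10.5 kip/in.
Capacity per unit length: r_n/Ω = (1/2.0) × 0.6 × 90 × (0.707 × 0.75) = 14.32 kip/in.
10.5 ≤ 14.32 → adequate.

f_max ≈ 10.5 kip/in; adequate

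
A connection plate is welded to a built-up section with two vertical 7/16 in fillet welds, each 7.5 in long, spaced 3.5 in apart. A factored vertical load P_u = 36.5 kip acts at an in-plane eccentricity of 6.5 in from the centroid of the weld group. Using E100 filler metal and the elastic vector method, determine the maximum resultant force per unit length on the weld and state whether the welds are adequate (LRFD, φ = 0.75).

E100XX → F_EXX = 100 ksi.
Total weld length L_w = 15 in. Treat welds as unit-width lines.
Polar moment about centroid: J = 2[d³/12 + d(b/2)²] = 2[7.5³/12 + 7.5×1.75²] = 116.2 in³.
Direct shear f_v = P/L_w = 36.5 / 15 = 2.433 kip/in (vertical).
Torsion M = P·e = 36.5 × 6.5 = 237.25 kip·in.
Critical point at (x, y) = (1.75, 3.75) from centroid. f_tx = M·y/J = 7.653 kip/in; f_ty = M·x/J = 3.572 kip/in.
Resultant f_max = √[f_tx² + (f_v + f_ty)²] = √[7.653² + (2.433 + 3.572)²] = 9.728 kip/in.
Capacity per unit length: φr_n = 0.75 × 0.6 × 100 × (0.707 × 0.4375) = 13.92 kip/in.
9.728 ≤ 13.92 → adequate.

f_max ≈ 9.73 kip/in; adequate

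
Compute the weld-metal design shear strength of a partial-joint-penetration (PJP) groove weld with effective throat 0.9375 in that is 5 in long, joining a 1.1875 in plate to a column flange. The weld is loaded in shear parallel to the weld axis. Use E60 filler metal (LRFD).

E60XX → F_EXX = 60 ksi.
Effective throat (given) t_e = 0.9375 in.
A_we = 0.9375 × 5 = 4.688 in².
F_nw = 0.6 F_EXX = 36 ksi.
φR_n = 0.75 × 36 × 4.688 = 126.6 kip.

φR_n ≈ 127 kip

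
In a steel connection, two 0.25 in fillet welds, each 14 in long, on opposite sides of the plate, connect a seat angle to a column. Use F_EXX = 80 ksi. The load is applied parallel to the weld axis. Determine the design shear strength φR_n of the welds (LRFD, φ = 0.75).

φR_n ≈ 178 kip

Effective throat t_e = 0.707 × 0.25 = 0.1767 in.
Total length L = 28 in; A_we = 0.1767 × 28 = 4.949 in².
F_nw = 0.6 F_EXX = 0.6 × 80 = 48 ksi.
φR_n = 0.75 × 48 × 4.949 = 178.2 kip.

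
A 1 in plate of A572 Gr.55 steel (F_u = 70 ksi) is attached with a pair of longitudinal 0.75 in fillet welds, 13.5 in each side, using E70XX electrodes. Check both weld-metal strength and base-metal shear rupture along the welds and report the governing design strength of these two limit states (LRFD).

E70XX → F_EXX = 70 ksi.
t_e = 0.707 × 0.75 = 0.5302 in; L = 27 in.
Weld metal: φR_n = 0.75 × 0.6 × 70 × 0.5302 × 27 = 451 kips.
Base metal (shear rupture): φR_n = 0.75 × 0.6 × 70 × 1 × 27 = 850.5 kips.
Governing: weld metal.

φR_n ≈ 451 kips (weld metal governs)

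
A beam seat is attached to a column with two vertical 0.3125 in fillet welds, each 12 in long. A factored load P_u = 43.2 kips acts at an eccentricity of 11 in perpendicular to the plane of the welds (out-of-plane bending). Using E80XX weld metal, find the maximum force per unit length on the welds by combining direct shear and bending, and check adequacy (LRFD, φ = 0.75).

f_max ≈ 10.1 kip/in; NOT adequate

E80XX → F_EXX = 80 ksi.
L_w = 2 × 12 = 24 in; section modulus (unit throat) S = 2 × L²/6 = 48 in².
Direct shear f_v = P/L_w = 43.2/24 = 1.8 kip/in.
Moment M = P × e = 43.2 × 11 = 475.2 kip·in; bending f_b = M/S = 9.9 kip/in.
f_max = √(f_v² + f_b²) = √(1.8² + 9.9²) = 10.06 kip/in.
φr_n = 0.75 × 0.6 × 80 × (0.707 × 0.3125) = 7.954 kip/in → NOT adequate.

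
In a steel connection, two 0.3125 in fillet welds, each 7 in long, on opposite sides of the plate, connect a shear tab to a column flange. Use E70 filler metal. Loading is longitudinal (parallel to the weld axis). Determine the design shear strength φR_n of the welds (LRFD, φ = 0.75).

E70XX → F_EXX = 70 ksi.
Effective throat t_e = 0.707 × 0.3125 = 0.2209 in.
Total length L = 14 in; A_we = 0.2209 × 14 = 3.093 in².
F_nw = 0.6 F_EXX = 0.6 × 70 = 42 ksi.
φR_n = 0.75 × 42 × 3.093 = 97.43 kips.

φR_n ≈ 97.4 kips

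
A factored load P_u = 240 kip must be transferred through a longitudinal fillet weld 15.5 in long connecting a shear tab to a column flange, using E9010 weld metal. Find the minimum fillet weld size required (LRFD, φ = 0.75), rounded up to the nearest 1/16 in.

w = 9/16 in

E90XX → F_EXX = 90 ksi.
Total weld length L = 15.5 in.
Required throat t_e = P_u / (φ × 0.6 F_EXX × L) = 240 / (0.75 × 0.6 × 90 × 15.5) = 0.3823 in.
Required leg w = t_e / 0.707 = 0.5408 in → use 9/16 in.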